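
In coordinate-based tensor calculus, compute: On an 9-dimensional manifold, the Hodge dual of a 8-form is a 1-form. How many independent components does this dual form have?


The Hodge dual of a p-form on an n-dimensional manifold is an (n-p)-form.
n = 9, p = 8, so dual degree = 9 - 8 = 1
The number of components is C(n, n-p) = C(9, 1) = 9

9


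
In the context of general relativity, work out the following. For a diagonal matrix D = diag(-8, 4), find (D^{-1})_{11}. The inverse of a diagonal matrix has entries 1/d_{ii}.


For a diagonal matrix, the inverse has entries (D^{-1})_{ii} = 1/d_{ii}.
The diagonal entries are: d_{11} = -8, d_{22} = 4
We need (D^{-1})_{11} = 1/d_{11} = 1/-8 = -1/8

-1/8


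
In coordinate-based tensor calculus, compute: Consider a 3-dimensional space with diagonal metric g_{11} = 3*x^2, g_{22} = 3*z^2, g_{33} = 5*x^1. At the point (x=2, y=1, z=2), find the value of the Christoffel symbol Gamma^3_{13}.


For a diagonal metric, Gamma^k_{ij} = (1/2) g^{kk} (dg_{ik}/dx_j + dg_{jk}/dx_i - dg_{ij}/dx_k).
The metric is diagonal, so g_{ab} = 0 for a != b.
At the given point: g_{11} = 12, g_{22} = 12, g_{33} = 10
g^{33} = 1/10
dg_{13}/dx_3 = 0 (off-diagonal)
dg_{33}/dx_1 = dg_{33}/dx_1 = 5
dg_{13}/dx_3 = 0 (off-diagonal)
Numerator = 0 + 5 - 0 = 5
Gamma^3_{13} = 5 / (2 * 10) = 1/4

1/4


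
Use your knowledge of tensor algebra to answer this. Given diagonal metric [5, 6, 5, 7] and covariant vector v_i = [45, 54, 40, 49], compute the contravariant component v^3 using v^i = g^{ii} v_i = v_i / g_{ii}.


To raise an index with a diagonal metric: v^i = v_i / g_{ii}.
For index 3: v_3 = 40, g_{33} = 5
v^3 = 40 / 5 = 8

8


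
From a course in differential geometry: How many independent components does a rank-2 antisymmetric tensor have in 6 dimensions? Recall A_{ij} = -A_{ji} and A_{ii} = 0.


An antisymmetric rank-2 tensor satisfies A_{ij} = -A_{ji}, so diagonal entries are zero.
The independent components are the upper-triangular entries: C(n, 2) = n(n-1)/2.
n = 6
C(6, 2) = 6 * 5 / 2 = 30 / 2 = 15

15


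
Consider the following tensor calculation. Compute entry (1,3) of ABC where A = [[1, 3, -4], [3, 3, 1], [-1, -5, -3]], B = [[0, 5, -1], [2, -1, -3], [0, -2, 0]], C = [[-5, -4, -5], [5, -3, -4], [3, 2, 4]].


(ABC)_{13} = sum_m (AB)_{1m} C_{m3}. First compute row 1 of AB.
(AB)_{11} = 1*0 + 3*2 + -4*0 = 6
(AB)_{12} = 1*5 + 3*-1 + -4*-2 = 10
(AB)_{13} = 1*-1 + 3*-3 + -4*0 = -10
Now contract with column 3 of C:
(AB)_{11} * C_{13} = 6 * -5 = -30
(AB)_{12} * C_{23} = 10 * -4 = -40
(AB)_{13} * C_{33} = -10 * 4 = -40
(ABC)_{13} = -30 + -40 + -40 = -110

-110


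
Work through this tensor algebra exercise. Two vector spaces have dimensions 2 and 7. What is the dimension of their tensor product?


The dimension of a tensor product is the product of dimensions.
dim(V) = 2, dim(W) = 7
dim(V (x) W) = 2 * 7 = 14

14


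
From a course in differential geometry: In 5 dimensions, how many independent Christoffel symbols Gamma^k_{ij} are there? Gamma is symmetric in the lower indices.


Christoffel symbols Gamma^k_{ij} are symmetric in i,j, so there are d * d(d+1)/2 independent symbols.
d = 5
d(d+1)/2 = 5 * 6 / 2 = 15
Total = 5 * 15 = 75

75


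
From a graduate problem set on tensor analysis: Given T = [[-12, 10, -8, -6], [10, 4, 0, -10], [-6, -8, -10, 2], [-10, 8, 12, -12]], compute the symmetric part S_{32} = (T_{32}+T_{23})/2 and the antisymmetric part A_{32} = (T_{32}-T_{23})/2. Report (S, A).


T_{32} = -8
T_{23} = 0
S_{32} = (-8 + 0)/2 = -8/2 = -4
A_{32} = (-8 - 0)/2 = -8/2 = -4
Check: S + A = -4 + -4 = -8 = T_{32}.

(-4, -4)


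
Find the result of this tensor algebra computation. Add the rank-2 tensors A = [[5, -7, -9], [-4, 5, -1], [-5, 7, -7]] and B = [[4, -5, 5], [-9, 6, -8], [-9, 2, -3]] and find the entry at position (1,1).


Tensor addition is component-wise: (A + B)_{ij} = A_{ij} + B_{ij}.
A_{11} = 5
B_{11} = 4
(A + B)_{11} = 5 + 4 = 9

9


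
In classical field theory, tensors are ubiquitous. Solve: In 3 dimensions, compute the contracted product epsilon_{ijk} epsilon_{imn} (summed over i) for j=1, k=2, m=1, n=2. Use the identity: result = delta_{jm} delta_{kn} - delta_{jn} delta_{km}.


Using the identity: epsilon_{ijk} epsilon_{imn} = delta_{jm} delta_{kn} - delta_{jn} delta_{km}.
delta_{11} = 1
delta_{22} = 1
delta_{12} = 0
delta_{21} = 0
Result = 1 * 1 - 0 * 0 = 1 - 0 = 1

1


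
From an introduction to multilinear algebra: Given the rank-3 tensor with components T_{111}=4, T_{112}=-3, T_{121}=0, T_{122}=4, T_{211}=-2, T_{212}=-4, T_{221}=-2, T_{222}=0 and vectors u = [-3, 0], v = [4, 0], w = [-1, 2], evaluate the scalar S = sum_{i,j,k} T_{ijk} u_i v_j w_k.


S = sum over i,j,k of T_{ijk} u_i v_j w_k. Expanding all 8 terms:
T_{111}*u_1*v_1*w_1 = 4*-3*4*-1 = 48  (running total: 48)
T_{112}*u_1*v_1*w_2 = -3*-3*4*2 = 72  (running total: 120)
T_{121}*u_1*v_2*w_1 = 0*-3*0*-1 = 0  (running total: 120)
T_{122}*u_1*v_2*w_2 = 4*-3*0*2 = 0  (running total: 120)
T_{211}*u_2*v_1*w_1 = -2*0*4*-1 = 0  (running total: 120)
T_{212}*u_2*v_1*w_2 = -4*0*4*2 = 0  (running total: 120)
T_{221}*u_2*v_2*w_1 = -2*0*0*-1 = 0  (running total: 120)
T_{222}*u_2*v_2*w_2 = 0*0*0*2 = 0  (running total: 120)
S = 120

120


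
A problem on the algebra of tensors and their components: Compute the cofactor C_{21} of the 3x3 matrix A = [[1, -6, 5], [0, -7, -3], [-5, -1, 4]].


To find cofactor C_{21}, delete row 2 and column 1.
The resulting 2x2 submatrix is: [[-6, 5], [-1, 4]]
Minor M_{21} = -6*4 - 5*-1
  = -24 - -5 = -19
Sign = (-1)^(2+1) = (-1)^3 = -1
Cofactor C_{21} = -1 * -19 = 19

19


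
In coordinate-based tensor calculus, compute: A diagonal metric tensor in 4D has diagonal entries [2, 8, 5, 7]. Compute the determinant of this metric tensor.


For a diagonal metric, the determinant is the product of diagonal entries.
Diagonal entries: 2, 8, 5, 7
det(g) = 2 * 8 * 5 * 7 = 560

560


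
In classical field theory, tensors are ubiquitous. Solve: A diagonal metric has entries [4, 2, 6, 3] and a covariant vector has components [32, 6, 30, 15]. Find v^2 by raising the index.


To raise an index with a diagonal metric: v^i = v_i / g_{ii}.
For index 2: v_2 = 6, g_{22} = 2
v^2 = 6 / 2 = 3

3


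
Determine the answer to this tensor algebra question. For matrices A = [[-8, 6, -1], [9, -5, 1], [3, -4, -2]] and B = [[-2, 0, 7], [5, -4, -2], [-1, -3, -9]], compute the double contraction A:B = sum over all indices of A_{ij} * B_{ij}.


A:B = sum over all i,j of A_{ij} * B_{ij}.
Row 1: -8*-2=16, 6*0=0, -1*7=-7 => row sum = 9
Row 2: 9*5=45, -5*-4=20, 1*-2=-2 => row sum = 63
Row 3: 3*-1=-3, -4*-3=12, -2*-9=18 => row sum = 27
Total = 9 + 63 + 27 = 99

99


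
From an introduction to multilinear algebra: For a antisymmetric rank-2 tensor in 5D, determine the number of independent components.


A antisymmetric rank-2 tensor in d dimensions has d(d-1)/2 independent components.
d = 5
d(d-1)/2 = 5 * 4 / 2 = 20 / 2 = 10

10


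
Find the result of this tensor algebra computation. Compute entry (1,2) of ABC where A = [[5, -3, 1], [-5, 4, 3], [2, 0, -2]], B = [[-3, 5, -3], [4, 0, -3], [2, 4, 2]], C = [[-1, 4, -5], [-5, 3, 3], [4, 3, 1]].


(ABC)_{12} = sum_m (AB)_{1m} C_{m2}. First compute row 1 of AB.
(AB)_{11} = 5*-3 + -3*4 + 1*2 = -25
(AB)_{12} = 5*5 + -3*0 + 1*4 = 29
(AB)_{13} = 5*-3 + -3*-3 + 1*2 = -4
Now contract with column 2 of C:
(AB)_{11} * C_{12} = -25 * 4 = -100
(AB)_{12} * C_{22} = 29 * 3 = 87
(AB)_{13} * C_{32} = -4 * 3 = -12
(ABC)_{12} = -100 + 87 + -12 = -25

-25


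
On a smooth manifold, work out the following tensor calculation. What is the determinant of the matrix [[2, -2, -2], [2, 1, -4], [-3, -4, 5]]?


Expanding along the first row, det(A) = a11*M_11 - a12*M_12 + a13*M_13, where M_1j is the (1,j) minor.
Minor M_11 = 1*5 - -4*-4 = -11
Minor M_12 = 2*5 - -4*-3 = -2
Minor M_13 = 2*-4 - 1*-3 = -5
det = 2*(-11) - -2*(-2) + -2*(-5)
    = -22 - 4 + 10
    = -16

-16


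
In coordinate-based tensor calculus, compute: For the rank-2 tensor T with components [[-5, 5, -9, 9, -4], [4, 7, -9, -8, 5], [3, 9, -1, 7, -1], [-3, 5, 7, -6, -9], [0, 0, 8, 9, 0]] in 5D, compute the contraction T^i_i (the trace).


The contraction (trace) of a rank-2 tensor is the sum of its diagonal elements.
Diagonal entries: A[1,1] = -5, A[2,2] = 7, A[3,3] = -1, A[4,4] = -6, A[5,5] = 0
Tr(A) = -5 + 7 + -1 + -6 + 0 = -5

-5


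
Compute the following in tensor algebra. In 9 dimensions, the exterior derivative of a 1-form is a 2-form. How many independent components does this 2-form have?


The exterior derivative of a p-form is a (p+1)-form.
Its number of independent components is C(n, p+1).
n = 9, p+1 = 2
C(9, 2) = 36

36


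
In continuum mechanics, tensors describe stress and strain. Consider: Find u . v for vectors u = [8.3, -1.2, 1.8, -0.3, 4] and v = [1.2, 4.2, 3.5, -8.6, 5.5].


The inner product u . v = sum of u_i * v_i.
Term-by-term: 8.3 * 1.2, -1.2 * 4.2, 1.8 * 3.5, -0.3 * -8.6, 4 * 5.5
Products: 9.96, -5.04, 6.3, 2.58, 22
Sum = 9.96 + -5.04 + 6.3 + 2.58 + 22 = 35.8

35.8


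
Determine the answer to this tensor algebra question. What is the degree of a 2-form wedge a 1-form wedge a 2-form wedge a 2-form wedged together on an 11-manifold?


The degree of a wedge product is the sum of the degrees of the individual forms.
Degrees: 2, 1, 2, 2
Total degree = 2 + 1 + 2 + 2 = 7

7


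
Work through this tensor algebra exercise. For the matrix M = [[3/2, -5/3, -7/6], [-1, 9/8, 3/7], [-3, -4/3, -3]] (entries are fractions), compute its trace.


The trace is the sum of diagonal entries.
Diagonal: M[1,1] = 3/2, M[2,2] = 9/8, M[3,3] = -3
Tr(M) = 3/2 + 9/8 + -3
Computing step by step:
After adding M[1,1]: 3/2
After adding M[2,2]: 21/8
After adding M[3,3]: -3/8
Tr(M) = -3/8

-3/8


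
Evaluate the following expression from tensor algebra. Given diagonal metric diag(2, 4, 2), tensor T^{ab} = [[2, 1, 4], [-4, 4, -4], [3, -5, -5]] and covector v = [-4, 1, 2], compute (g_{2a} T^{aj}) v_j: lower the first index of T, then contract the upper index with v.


Step 1: lower the first index. For a diagonal metric, g_{ia} T^{aj} = g_{ii} T^{ij} (no sum on i).
g_{22} = 4
S_2{}^1 = 4 * T^{21} = 4 * -4 = -16
S_2{}^2 = 4 * T^{22} = 4 * 4 = 16
S_2{}^3 = 4 * T^{23} = 4 * -4 = -16
Step 2: contract S_2{}^j with v_j.
S_2{}^1 * v_1 = -16 * -4 = 64
S_2{}^2 * v_2 = 16 * 1 = 16
S_2{}^3 * v_3 = -16 * 2 = -32
Result = 64 + 16 + -32 = 48

48


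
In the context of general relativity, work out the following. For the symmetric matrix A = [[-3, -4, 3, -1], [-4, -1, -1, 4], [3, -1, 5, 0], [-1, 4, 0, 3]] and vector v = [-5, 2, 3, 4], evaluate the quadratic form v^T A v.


First compute Av:
(Av)_1 = -3*-5 + -4*2 + 3*3 + -1*4 = 12
(Av)_2 = -4*-5 + -1*2 + -1*3 + 4*4 = 31
(Av)_3 = 3*-5 + -1*2 + 5*3 + 0*4 = -2
(Av)_4 = -1*-5 + 4*2 + 0*3 + 3*4 = 25
Av = [12, 31, -2, 25]
Then v^T (Av) = -5*12 + 2*31 + 3*-2 + 4*25
= -60 + 62 + -6 + 100 = 96

96


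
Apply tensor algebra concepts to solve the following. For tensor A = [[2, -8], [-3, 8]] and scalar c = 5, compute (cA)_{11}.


Scalar multiplication: (cA)_{ij} = c * A_{ij}.
c = 5
A_{11} = 2
(cA)_{11} = 5 * 2 = 10

10


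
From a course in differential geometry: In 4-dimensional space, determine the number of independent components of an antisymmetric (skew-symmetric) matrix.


An antisymmetric rank-2 tensor satisfies A_{ij} = -A_{ji}, so diagonal entries are zero.
The independent components are the upper-triangular entries: C(n, 2) = n(n-1)/2.
n = 4
C(4, 2) = 4 * 3 / 2 = 12 / 2 = 6

6


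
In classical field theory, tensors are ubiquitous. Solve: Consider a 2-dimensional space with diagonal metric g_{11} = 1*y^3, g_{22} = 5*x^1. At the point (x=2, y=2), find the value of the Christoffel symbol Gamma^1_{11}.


For a diagonal metric, Gamma^k_{ij} = (1/2) g^{kk} (dg_{ik}/dx_j + dg_{jk}/dx_i - dg_{ij}/dx_k).
The metric is diagonal, so g_{ab} = 0 for a != b.
At the given point: g_{11} = 8, g_{22} = 10
g^{11} = 1/8
dg_{11}/dx_1 = dg_{11}/dx_1 = 0
dg_{11}/dx_1 = dg_{11}/dx_1 = 0
dg_{11}/dx_1 = dg_{11}/dx_1 = 0
Numerator = 0 + 0 - 0 = 0
Gamma^1_{11} = 0 / (2 * 8) = 0

0


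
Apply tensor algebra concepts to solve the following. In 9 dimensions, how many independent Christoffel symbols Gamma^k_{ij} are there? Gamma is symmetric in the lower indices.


Christoffel symbols Gamma^k_{ij} are symmetric in i,j, so there are d * d(d+1)/2 independent symbols.
d = 9
d(d+1)/2 = 9 * 10 / 2 = 45
Total = 9 * 45 = 405

405


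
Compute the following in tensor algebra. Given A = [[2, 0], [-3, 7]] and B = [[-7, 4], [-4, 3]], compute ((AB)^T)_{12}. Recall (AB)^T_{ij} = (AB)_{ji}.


(AB)^T_{ij} = (AB)_{ji} = sum_k A_{jk} B_{ki}.
For i=1, j=2 we need (AB)_{21}:
A_{21} * B_{11} = -3 * -7 = 21
A_{22} * B_{21} = 7 * -4 = -28
Sum = 21 + -28 = -7

-7


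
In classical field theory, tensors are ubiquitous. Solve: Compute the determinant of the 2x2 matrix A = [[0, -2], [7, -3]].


For a 2x2 matrix [[a, b], [c, d]], det = a*d - b*c.
a = 0, b = -2, c = 7, d = -3
a*d = 0 * -3 = 0
b*c = -2 * 7 = -14
det = 0 - -14 = 14

14


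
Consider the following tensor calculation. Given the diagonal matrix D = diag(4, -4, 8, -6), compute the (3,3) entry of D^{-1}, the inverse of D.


For a diagonal matrix, the inverse has entries (D^{-1})_{ii} = 1/d_{ii}.
The diagonal entries are: d_{11} = 4, d_{22} = -4, d_{33} = 8, d_{44} = -6
We need (D^{-1})_{33} = 1/d_{33} = 1/8 = 1/8

1/8


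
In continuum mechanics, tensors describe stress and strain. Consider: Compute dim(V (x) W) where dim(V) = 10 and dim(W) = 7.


The dimension of a tensor product is the product of dimensions.
dim(V) = 10, dim(W) = 7
dim(V (x) W) = 10 * 7 = 70

70


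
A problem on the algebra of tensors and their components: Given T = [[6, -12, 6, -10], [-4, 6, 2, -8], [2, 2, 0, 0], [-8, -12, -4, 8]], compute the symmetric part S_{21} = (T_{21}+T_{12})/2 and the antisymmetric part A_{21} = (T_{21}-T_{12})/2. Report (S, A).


T_{21} = -4
T_{12} = -12
S_{21} = (-4 + -12)/2 = -16/2 = -8
A_{21} = (-4 - -12)/2 = 8/2 = 4
Check: S + A = -8 + 4 = -4 = T_{21}.

(-8, 4)


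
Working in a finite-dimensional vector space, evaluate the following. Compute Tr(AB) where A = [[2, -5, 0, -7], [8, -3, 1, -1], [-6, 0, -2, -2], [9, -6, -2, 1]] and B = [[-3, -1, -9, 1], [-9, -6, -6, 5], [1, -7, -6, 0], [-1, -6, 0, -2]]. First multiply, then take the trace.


Tr(AB) = sum_i (AB)_{ii} where (AB)_{ii} = sum_k A_{ik} B_{ki}.
(AB)_{11} = 2*-3 + -5*-9 + 0*1 + -7*-1 = 46
(AB)_{22} = 8*-1 + -3*-6 + 1*-7 + -1*-6 = 9
(AB)_{33} = -6*-9 + 0*-6 + -2*-6 + -2*0 = 66
(AB)_{44} = 9*1 + -6*5 + -2*0 + 1*-2 = -23
Tr(AB) = 46 + 9 + 66 + -23 = 98

98


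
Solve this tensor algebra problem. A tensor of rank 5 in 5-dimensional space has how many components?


The number of components of a rank-r tensor in d dimensions is d^r.
Here d = 5 and r = 5.
5^5 = 3125

3125


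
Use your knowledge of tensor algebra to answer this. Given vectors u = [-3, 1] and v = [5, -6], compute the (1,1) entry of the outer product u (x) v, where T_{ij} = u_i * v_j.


The outer product entry T_{ij} = u_i * v_j.
We need i=1, j=1.
u_1 = -3, v_1 = 5
T_{1,1} = -3 * 5 = -15

-15


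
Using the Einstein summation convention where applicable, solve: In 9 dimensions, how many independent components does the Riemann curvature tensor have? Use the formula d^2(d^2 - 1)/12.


The Riemann tensor in d dimensions has d^2(d^2 - 1)/12 independent components.
d = 9, so d^2 = 81
d^2 - 1 = 80
d^2(d^2 - 1) = 81 * 80 = 6480
Divide by 12: 6480 / 12 = 540

540


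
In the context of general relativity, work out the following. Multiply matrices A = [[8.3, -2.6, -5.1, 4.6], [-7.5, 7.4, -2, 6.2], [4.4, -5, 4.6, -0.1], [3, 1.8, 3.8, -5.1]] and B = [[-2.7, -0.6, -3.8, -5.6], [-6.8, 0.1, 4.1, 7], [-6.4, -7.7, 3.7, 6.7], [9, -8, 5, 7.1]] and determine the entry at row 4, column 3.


(AB)_{ij} = sum_k A_{ik} B_{kj}.
For i=4, j=3:
A_{41} * B_{13} = 3 * -3.8 = -11.4
A_{42} * B_{23} = 1.8 * 4.1 = 7.38
A_{43} * B_{33} = 3.8 * 3.7 = 14.06
A_{44} * B_{43} = -5.1 * 5 = -25.5
Sum = -11.4 + 7.38 + 14.06 + -25.5 = -15.46

-15.46


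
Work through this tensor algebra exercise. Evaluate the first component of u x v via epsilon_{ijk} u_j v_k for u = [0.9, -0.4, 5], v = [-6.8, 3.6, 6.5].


(u x v)_1 = sum_{j,k} epsilon_{1jk} u_j v_k. Only permutations of (1,2,3) contribute; the two non-zero terms are:
eps_{123} u_2 v_3 = 1 * -0.4 * 6.5 = -2.6
eps_{132} u_3 v_2 = -1 * 5 * 3.6 = -18
(u x v)_1 = -20.6

-20.6


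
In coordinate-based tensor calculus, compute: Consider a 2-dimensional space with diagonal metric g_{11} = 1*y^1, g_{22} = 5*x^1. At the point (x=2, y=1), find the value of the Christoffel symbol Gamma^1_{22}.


For a diagonal metric, Gamma^k_{ij} = (1/2) g^{kk} (dg_{ik}/dx_j + dg_{jk}/dx_i - dg_{ij}/dx_k).
The metric is diagonal, so g_{ab} = 0 for a != b.
At the given point: g_{11} = 1, g_{22} = 10
g^{11} = 1/1
dg_{21}/dx_2 = 0 (off-diagonal)
dg_{21}/dx_2 = 0 (off-diagonal)
dg_{22}/dx_1 = dg_{22}/dx_1 = 5
Numerator = 0 + 0 - 5 = -5
Gamma^1_{22} = -5 / (2 * 1) = -5/2

-5/2


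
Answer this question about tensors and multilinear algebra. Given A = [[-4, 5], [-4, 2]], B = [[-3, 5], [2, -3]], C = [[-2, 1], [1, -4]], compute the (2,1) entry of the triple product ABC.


(ABC)_{21} = sum_m (AB)_{2m} C_{m1}. First compute row 2 of AB.
(AB)_{21} = -4*-3 + 2*2 = 16
(AB)_{22} = -4*5 + 2*-3 = -26
Now contract with column 1 of C:
(AB)_{21} * C_{11} = 16 * -2 = -32
(AB)_{22} * C_{21} = -26 * 1 = -26
(ABC)_{21} = -32 + -26 = -58

-58


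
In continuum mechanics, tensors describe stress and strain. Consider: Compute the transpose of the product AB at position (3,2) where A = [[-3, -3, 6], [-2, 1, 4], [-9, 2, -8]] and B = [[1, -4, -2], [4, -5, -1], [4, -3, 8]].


(AB)^T_{ij} = (AB)_{ji} = sum_k A_{jk} B_{ki}.
For i=3, j=2 we need (AB)_{23}:
A_{21} * B_{13} = -2 * -2 = 4
A_{22} * B_{23} = 1 * -1 = -1
A_{23} * B_{33} = 4 * 8 = 32
Sum = 4 + -1 + 32 = 35

35


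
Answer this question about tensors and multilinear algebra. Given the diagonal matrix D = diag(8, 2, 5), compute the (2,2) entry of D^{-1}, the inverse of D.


For a diagonal matrix, the inverse has entries (D^{-1})_{ii} = 1/d_{ii}.
The diagonal entries are: d_{11} = 8, d_{22} = 2, d_{33} = 5
We need (D^{-1})_{22} = 1/d_{22} = 1/2 = 1/2

1/2


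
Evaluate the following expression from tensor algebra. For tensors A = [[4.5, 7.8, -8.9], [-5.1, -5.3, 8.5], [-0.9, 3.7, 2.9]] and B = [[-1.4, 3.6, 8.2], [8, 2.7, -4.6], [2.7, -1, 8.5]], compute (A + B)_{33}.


Tensor addition is component-wise: (A + B)_{ij} = A_{ij} + B_{ij}.
A_{33} = 2.9
B_{33} = 8.5
(A + B)_{33} = 2.9 + 8.5 = 11.4

11.4


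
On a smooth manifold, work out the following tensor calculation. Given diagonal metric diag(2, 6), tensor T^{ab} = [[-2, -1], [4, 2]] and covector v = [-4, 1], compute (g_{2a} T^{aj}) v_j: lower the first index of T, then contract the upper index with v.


Step 1: lower the first index. For a diagonal metric, g_{ia} T^{aj} = g_{ii} T^{ij} (no sum on i).
g_{22} = 6
S_2{}^1 = 6 * T^{21} = 6 * 4 = 24
S_2{}^2 = 6 * T^{22} = 6 * 2 = 12
Step 2: contract S_2{}^j with v_j.
S_2{}^1 * v_1 = 24 * -4 = -96
S_2{}^2 * v_2 = 12 * 1 = 12
Result = -96 + 12 = -84

-84


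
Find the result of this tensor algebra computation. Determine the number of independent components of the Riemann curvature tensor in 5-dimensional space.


The Riemann tensor in d dimensions has d^2(d^2 - 1)/12 independent components.
d = 5, so d^2 = 25
d^2 - 1 = 24
d^2(d^2 - 1) = 25 * 24 = 600
Divide by 12: 600 / 12 = 50

50


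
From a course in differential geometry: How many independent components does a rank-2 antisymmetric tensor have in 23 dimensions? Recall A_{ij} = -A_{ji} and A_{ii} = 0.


An antisymmetric rank-2 tensor satisfies A_{ij} = -A_{ji}, so diagonal entries are zero.
The independent components are the upper-triangular entries: C(n, 2) = n(n-1)/2.
n = 23
C(23, 2) = 23 * 22 / 2 = 506 / 2 = 253

253


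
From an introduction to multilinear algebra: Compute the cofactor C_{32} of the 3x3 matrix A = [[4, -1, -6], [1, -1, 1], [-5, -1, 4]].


To find cofactor C_{32}, delete row 3 and column 2.
The resulting 2x2 submatrix is: [[4, -6], [1, 1]]
Minor M_{32} = 4*1 - -6*1
  = 4 - -6 = 10
Sign = (-1)^(3+2) = (-1)^5 = -1
Cofactor C_{32} = -1 * 10 = -10

-10


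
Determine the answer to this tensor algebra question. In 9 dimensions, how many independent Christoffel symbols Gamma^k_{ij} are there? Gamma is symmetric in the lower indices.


Christoffel symbols Gamma^k_{ij} are symmetric in i,j, so there are d * d(d+1)/2 independent symbols.
d = 9
d(d+1)/2 = 9 * 10 / 2 = 45
Total = 9 * 45 = 405

405


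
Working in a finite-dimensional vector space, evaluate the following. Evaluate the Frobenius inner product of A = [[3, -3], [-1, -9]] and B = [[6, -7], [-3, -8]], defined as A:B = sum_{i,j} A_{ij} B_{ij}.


A:B = sum over all i,j of A_{ij} * B_{ij}.
Row 1: 3*6=18, -3*-7=21 => row sum = 39
Row 2: -1*-3=3, -9*-8=72 => row sum = 75
Total = 39 + 75 = 114

114


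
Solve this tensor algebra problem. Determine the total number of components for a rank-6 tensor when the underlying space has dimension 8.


The number of components of a rank-r tensor in d dimensions is d^r.
Here d = 8 and r = 6.
8^6 = 262144

262144


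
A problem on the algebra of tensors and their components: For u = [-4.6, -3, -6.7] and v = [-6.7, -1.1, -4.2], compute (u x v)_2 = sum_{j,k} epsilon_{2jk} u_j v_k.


(u x v)_2 = sum_{j,k} epsilon_{2jk} u_j v_k. Only permutations of (1,2,3) contribute; the two non-zero terms are:
eps_{213} u_1 v_3 = -1 * -4.6 * -4.2 = -19.32
eps_{231} u_3 v_1 = 1 * -6.7 * -6.7 = 44.89
(u x v)_2 = 25.57

25.57


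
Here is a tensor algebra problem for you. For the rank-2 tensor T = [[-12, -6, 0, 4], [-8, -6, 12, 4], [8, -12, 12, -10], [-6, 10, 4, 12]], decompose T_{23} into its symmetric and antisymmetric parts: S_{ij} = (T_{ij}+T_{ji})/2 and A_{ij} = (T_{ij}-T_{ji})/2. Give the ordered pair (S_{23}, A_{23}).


T_{23} = 12
T_{32} = -12
S_{23} = (12 + -12)/2 = 0/2 = 0
A_{23} = (12 - -12)/2 = 24/2 = 12
Check: S + A = 0 + 12 = 12 = T_{23}.

(0, 12)


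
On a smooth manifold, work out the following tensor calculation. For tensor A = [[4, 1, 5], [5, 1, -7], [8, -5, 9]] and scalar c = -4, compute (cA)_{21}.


Scalar multiplication: (cA)_{ij} = c * A_{ij}.
c = -4
A_{21} = 5
(cA)_{21} = -4 * 5 = -20

-20


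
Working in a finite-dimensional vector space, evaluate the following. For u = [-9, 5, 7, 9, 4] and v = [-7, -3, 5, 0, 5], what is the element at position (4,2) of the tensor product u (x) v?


The outer product entry T_{ij} = u_i * v_j.
We need i=4, j=2.
u_4 = 9, v_2 = -3
T_{4,2} = 9 * -3 = -27

-27


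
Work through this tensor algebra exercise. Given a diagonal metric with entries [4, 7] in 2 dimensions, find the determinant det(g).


For a diagonal metric, the determinant is the product of diagonal entries.
Diagonal entries: 4, 7
det(g) = 4 * 7 = 28

28


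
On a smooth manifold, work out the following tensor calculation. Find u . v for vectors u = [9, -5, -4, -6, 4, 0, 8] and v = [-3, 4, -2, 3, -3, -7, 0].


The inner product u . v = sum of u_i * v_i.
Term-by-term: 9 * -3, -5 * 4, -4 * -2, -6 * 3, 4 * -3, 0 * -7, 8 * 0
Products: -27, -20, 8, -18, -12, 0, 0
Sum = -27 + -20 + 8 + -18 + -12 + 0 + 0 = -69

-69


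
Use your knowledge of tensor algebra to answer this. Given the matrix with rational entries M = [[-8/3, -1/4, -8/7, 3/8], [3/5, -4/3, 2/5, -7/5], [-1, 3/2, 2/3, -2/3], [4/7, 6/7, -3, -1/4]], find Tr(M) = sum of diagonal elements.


The trace is the sum of diagonal entries.
Diagonal: M[1,1] = -8/3, M[2,2] = -4/3, M[3,3] = 2/3, M[4,4] = -1/4
Tr(M) = -8/3 + -4/3 + 2/3 + -1/4
Computing step by step:
After adding M[1,1]: -8/3
After adding M[2,2]: -4
After adding M[3,3]: -10/3
After adding M[4,4]: -43/12
Tr(M) = -43/12

-43/12


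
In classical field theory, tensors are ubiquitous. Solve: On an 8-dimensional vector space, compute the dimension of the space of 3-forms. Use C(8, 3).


The dimension of the space of p-forms on an n-dimensional space is C(n, p).
n = 8, p = 3
C(8, 3) = 8! / (3! * 5!) = 56

56


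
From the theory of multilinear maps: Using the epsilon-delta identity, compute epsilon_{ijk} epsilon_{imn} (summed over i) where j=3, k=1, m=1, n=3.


Using the identity: epsilon_{ijk} epsilon_{imn} = delta_{jm} delta_{kn} - delta_{jn} delta_{km}.
delta_{31} = 0
delta_{13} = 0
delta_{33} = 1
delta_{11} = 1
Result = 0 * 0 - 1 * 1 = 0 - 1 = -1

-1


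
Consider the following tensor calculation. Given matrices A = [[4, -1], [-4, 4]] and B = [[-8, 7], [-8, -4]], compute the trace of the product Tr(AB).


Tr(AB) = sum_i (AB)_{ii} where (AB)_{ii} = sum_k A_{ik} B_{ki}.
(AB)_{11} = 4*-8 + -1*-8 = -24
(AB)_{22} = -4*7 + 4*-4 = -44
Tr(AB) = -24 + -44 = -68

-68


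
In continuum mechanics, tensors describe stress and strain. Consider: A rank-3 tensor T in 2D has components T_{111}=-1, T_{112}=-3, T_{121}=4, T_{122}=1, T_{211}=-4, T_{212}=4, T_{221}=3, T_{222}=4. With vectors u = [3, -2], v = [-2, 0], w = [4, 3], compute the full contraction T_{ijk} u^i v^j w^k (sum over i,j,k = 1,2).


S = sum over i,j,k of T_{ijk} u_i v_j w_k. Expanding all 8 terms:
T_{111}*u_1*v_1*w_1 = -1*3*-2*4 = 24  (running total: 24)
T_{112}*u_1*v_1*w_2 = -3*3*-2*3 = 54  (running total: 78)
T_{121}*u_1*v_2*w_1 = 4*3*0*4 = 0  (running total: 78)
T_{122}*u_1*v_2*w_2 = 1*3*0*3 = 0  (running total: 78)
T_{211}*u_2*v_1*w_1 = -4*-2*-2*4 = -64  (running total: 14)
T_{212}*u_2*v_1*w_2 = 4*-2*-2*3 = 48  (running total: 62)
T_{221}*u_2*v_2*w_1 = 3*-2*0*4 = 0  (running total: 62)
T_{222}*u_2*v_2*w_2 = 4*-2*0*3 = 0  (running total: 62)
S = 62

62


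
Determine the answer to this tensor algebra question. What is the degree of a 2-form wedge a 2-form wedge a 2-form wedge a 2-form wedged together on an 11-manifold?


The degree of a wedge product is the sum of the degrees of the individual forms.
Degrees: 2, 2, 2, 2
Total degree = 2 + 2 + 2 + 2 = 8

8


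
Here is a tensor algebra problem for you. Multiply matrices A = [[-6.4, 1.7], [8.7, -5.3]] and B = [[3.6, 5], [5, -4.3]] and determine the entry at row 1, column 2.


(AB)_{ij} = sum_k A_{ik} B_{kj}.
For i=1, j=2:
A_{11} * B_{12} = -6.4 * 5 = -32
A_{12} * B_{22} = 1.7 * -4.3 = -7.31
Sum = -32 + -7.31 = -39.31

-39.31


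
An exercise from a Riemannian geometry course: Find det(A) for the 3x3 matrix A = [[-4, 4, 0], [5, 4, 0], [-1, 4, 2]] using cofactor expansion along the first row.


Expanding along the first row, det(A) = a11*M_11 - a12*M_12 + a13*M_13, where M_1j is the (1,j) minor.
Minor M_11 = 4*2 - 0*4 = 8
Minor M_12 = 5*2 - 0*-1 = 10
Minor M_13 = 5*4 - 4*-1 = 24
det = -4*(8) - 4*(10) + 0*(24)
    = -32 - 40 + 0
    = -72

-72


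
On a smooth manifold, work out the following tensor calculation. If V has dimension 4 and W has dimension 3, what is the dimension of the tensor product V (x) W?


The dimension of a tensor product is the product of dimensions.
dim(V) = 4, dim(W) = 3
dim(V (x) W) = 4 * 3 = 12

12


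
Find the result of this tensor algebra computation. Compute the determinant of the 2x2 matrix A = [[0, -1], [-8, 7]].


For a 2x2 matrix [[a, b], [c, d]], det = a*d - b*c.
a = 0, b = -1, c = -8, d = 7
a*d = 0 * 7 = 0
b*c = -1 * -8 = 8
det = 0 - 8 = -8

-8


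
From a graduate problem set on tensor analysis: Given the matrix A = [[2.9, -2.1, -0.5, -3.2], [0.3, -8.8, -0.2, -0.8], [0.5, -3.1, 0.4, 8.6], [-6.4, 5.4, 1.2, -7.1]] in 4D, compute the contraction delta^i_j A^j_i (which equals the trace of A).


The contraction (trace) of a rank-2 tensor is the sum of its diagonal elements.
Diagonal entries: A[1,1] = 2.9, A[2,2] = -8.8, A[3,3] = 0.4, A[4,4] = -7.1
Tr(A) = 2.9 + -8.8 + 0.4 + -7.1 = -12.6

-12.6


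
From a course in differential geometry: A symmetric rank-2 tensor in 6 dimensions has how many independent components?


A symmetric rank-2 tensor in d dimensions has d(d+1)/2 independent components.
d = 6
d(d+1)/2 = 6 * 7 / 2 = 42 / 2 = 21

21


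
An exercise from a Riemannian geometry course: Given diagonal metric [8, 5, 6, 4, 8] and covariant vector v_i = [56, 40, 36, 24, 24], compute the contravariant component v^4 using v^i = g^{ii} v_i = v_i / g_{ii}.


To raise an index with a diagonal metric: v^i = v_i / g_{ii}.
For index 4: v_4 = 24, g_{44} = 4
v^4 = 24 / 4 = 6

6


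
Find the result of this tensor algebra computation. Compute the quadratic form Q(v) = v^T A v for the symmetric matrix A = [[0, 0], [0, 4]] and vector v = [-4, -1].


First compute Av:
(Av)_1 = 0*-4 + 0*-1 = 0
(Av)_2 = 0*-4 + 4*-1 = -4
Av = [0, -4]
Then v^T (Av) = -4*0 + -1*-4
= 0 + 4 = 4

4


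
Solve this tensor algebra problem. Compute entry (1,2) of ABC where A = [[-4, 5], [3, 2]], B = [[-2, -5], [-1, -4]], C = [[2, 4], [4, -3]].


(ABC)_{12} = sum_m (AB)_{1m} C_{m2}. First compute row 1 of AB.
(AB)_{11} = -4*-2 + 5*-1 = 3
(AB)_{12} = -4*-5 + 5*-4 = 0
Now contract with column 2 of C:
(AB)_{11} * C_{12} = 3 * 4 = 12
(AB)_{12} * C_{22} = 0 * -3 = 0
(ABC)_{12} = 12 + 0 = 12

12


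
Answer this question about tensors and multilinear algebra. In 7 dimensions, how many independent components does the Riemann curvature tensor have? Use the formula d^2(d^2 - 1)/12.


The Riemann tensor in d dimensions has d^2(d^2 - 1)/12 independent components.
d = 7, so d^2 = 49
d^2 - 1 = 48
d^2(d^2 - 1) = 49 * 48 = 2352
Divide by 12: 2352 / 12 = 196

196


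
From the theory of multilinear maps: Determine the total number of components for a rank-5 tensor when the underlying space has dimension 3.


The number of components of a rank-r tensor in d dimensions is d^r.
Here d = 3 and r = 5.
3^5 = 243

243


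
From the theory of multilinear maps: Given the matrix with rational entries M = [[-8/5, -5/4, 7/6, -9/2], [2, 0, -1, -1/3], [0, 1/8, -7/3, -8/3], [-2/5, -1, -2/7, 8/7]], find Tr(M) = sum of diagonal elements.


The trace is the sum of diagonal entries.
Diagonal: M[1,1] = -8/5, M[2,2] = 0, M[3,3] = -7/3, M[4,4] = 8/7
Tr(M) = -8/5 + 0 + -7/3 + 8/7
Computing step by step:
After adding M[1,1]: -8/5
After adding M[2,2]: -8/5
After adding M[3,3]: -59/15
After adding M[4,4]: -293/105
Tr(M) = -293/105

-293/105


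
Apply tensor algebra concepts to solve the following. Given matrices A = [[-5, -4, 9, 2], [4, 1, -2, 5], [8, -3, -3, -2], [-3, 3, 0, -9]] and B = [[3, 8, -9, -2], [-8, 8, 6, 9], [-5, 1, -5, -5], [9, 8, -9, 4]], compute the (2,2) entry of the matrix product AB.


(AB)_{ij} = sum_k A_{ik} B_{kj}.
For i=2, j=2:
A_{21} * B_{12} = 4 * 8 = 32
A_{22} * B_{22} = 1 * 8 = 8
A_{23} * B_{32} = -2 * 1 = -2
A_{24} * B_{42} = 5 * 8 = 40
Sum = 32 + 8 + -2 + 40 = 78

78


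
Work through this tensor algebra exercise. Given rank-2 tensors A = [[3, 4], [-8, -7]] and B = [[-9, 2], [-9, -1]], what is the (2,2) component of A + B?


Tensor addition is component-wise: (A + B)_{ij} = A_{ij} + B_{ij}.
A_{22} = -7
B_{22} = -1
(A + B)_{22} = -7 + -1 = -8

-8


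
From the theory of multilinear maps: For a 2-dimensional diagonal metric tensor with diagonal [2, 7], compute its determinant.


For a diagonal metric, the determinant is the product of diagonal entries.
Diagonal entries: 2, 7
det(g) = 2 * 7 = 14

14


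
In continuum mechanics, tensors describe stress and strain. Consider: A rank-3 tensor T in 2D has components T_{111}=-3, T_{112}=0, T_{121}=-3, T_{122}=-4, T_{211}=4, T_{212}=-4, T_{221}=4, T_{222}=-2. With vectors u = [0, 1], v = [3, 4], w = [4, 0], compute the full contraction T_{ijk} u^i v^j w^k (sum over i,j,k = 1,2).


S = sum over i,j,k of T_{ijk} u_i v_j w_k. Expanding all 8 terms:
T_{111}*u_1*v_1*w_1 = -3*0*3*4 = 0  (running total: 0)
T_{112}*u_1*v_1*w_2 = 0*0*3*0 = 0  (running total: 0)
T_{121}*u_1*v_2*w_1 = -3*0*4*4 = 0  (running total: 0)
T_{122}*u_1*v_2*w_2 = -4*0*4*0 = 0  (running total: 0)
T_{211}*u_2*v_1*w_1 = 4*1*3*4 = 48  (running total: 48)
T_{212}*u_2*v_1*w_2 = -4*1*3*0 = 0  (running total: 48)
T_{221}*u_2*v_2*w_1 = 4*1*4*4 = 64  (running total: 112)
T_{222}*u_2*v_2*w_2 = -2*1*4*0 = 0  (running total: 112)
S = 112

112


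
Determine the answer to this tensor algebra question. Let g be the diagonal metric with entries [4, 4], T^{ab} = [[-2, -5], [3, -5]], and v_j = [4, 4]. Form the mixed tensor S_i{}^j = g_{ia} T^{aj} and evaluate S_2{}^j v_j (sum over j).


Step 1: lower the first index. For a diagonal metric, g_{ia} T^{aj} = g_{ii} T^{ij} (no sum on i).
g_{22} = 4
S_2{}^1 = 4 * T^{21} = 4 * 3 = 12
S_2{}^2 = 4 * T^{22} = 4 * -5 = -20
Step 2: contract S_2{}^j with v_j.
S_2{}^1 * v_1 = 12 * 4 = 48
S_2{}^2 * v_2 = -20 * 4 = -80
Result = 48 + -80 = -32

-32


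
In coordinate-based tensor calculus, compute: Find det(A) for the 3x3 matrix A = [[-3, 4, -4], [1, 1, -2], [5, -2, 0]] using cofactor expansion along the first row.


Expanding along the first row, det(A) = a11*M_11 - a12*M_12 + a13*M_13, where M_1j is the (1,j) minor.
Minor M_11 = 1*0 - -2*-2 = -4
Minor M_12 = 1*0 - -2*5 = 10
Minor M_13 = 1*-2 - 1*5 = -7
det = -3*(-4) - 4*(10) + -4*(-7)
    = 12 - 40 + 28
    = 0

0


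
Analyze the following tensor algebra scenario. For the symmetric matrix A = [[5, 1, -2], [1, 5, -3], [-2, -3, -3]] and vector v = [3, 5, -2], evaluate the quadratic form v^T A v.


First compute Av:
(Av)_1 = 5*3 + 1*5 + -2*-2 = 24
(Av)_2 = 1*3 + 5*5 + -3*-2 = 34
(Av)_3 = -2*3 + -3*5 + -3*-2 = -15
Av = [24, 34, -15]
Then v^T (Av) = 3*24 + 5*34 + -2*-15
= 72 + 170 + 30 = 272

272


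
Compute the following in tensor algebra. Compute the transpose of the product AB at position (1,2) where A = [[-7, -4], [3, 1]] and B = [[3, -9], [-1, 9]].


(AB)^T_{ij} = (AB)_{ji} = sum_k A_{jk} B_{ki}.
For i=1, j=2 we need (AB)_{21}:
A_{21} * B_{11} = 3 * 3 = 9
A_{22} * B_{21} = 1 * -1 = -1
Sum = 9 + -1 = 8

8


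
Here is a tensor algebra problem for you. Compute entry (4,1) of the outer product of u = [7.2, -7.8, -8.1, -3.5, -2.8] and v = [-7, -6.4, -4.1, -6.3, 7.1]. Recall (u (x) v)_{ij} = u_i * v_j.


The outer product entry T_{ij} = u_i * v_j.
We need i=4, j=1.
u_4 = -3.5, v_1 = -7
T_{4,1} = -3.5 * -7 = 24.5

24.5


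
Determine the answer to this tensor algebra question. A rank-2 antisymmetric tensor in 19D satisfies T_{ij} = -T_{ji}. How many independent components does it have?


An antisymmetric rank-2 tensor satisfies A_{ij} = -A_{ji}, so diagonal entries are zero.
The independent components are the upper-triangular entries: C(n, 2) = n(n-1)/2.
n = 19
C(19, 2) = 19 * 18 / 2 = 342 / 2 = 171

171


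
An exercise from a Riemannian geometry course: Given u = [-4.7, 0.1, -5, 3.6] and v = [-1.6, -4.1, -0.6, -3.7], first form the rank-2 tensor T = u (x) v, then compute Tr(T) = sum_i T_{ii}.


The outer product gives T_{ij} = u_i v_j.
The trace (contraction) is Tr(T) = sum_i T_{ii} = sum_i u_i v_i.
Diagonal entries:
T_{11} = u_1 * v_1 = -4.7 * -1.6 = 7.52
T_{22} = u_2 * v_2 = 0.1 * -4.1 = -0.41
T_{33} = u_3 * v_3 = -5 * -0.6 = 3
T_{44} = u_4 * v_4 = 3.6 * -3.7 = -13.32
Tr(T) = 7.52 + -0.41 + 3 + -13.32 = -3.21

-3.21


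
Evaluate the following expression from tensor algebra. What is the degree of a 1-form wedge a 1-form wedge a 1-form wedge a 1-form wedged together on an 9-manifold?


The degree of a wedge product is the sum of the degrees of the individual forms.
Degrees: 1, 1, 1, 1
Total degree = 1 + 1 + 1 + 1 = 4

4


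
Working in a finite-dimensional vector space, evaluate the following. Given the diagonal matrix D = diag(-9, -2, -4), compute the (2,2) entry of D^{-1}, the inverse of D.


For a diagonal matrix, the inverse has entries (D^{-1})_{ii} = 1/d_{ii}.
The diagonal entries are: d_{11} = -9, d_{22} = -2, d_{33} = -4
We need (D^{-1})_{22} = 1/d_{22} = 1/-2 = -1/2

-1/2


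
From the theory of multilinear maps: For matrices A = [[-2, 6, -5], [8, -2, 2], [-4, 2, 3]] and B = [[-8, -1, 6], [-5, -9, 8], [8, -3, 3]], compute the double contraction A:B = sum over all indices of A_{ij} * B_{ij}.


A:B = sum over all i,j of A_{ij} * B_{ij}.
Row 1: -2*-8=16, 6*-1=-6, -5*6=-30 => row sum = -20
Row 2: 8*-5=-40, -2*-9=18, 2*8=16 => row sum = -6
Row 3: -4*8=-32, 2*-3=-6, 3*3=9 => row sum = -29
Total = -20 + -6 + -29 = -55

-55


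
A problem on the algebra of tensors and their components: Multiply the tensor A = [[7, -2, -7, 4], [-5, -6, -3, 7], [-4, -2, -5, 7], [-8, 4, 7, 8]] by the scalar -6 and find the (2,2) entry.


Scalar multiplication: (cA)_{ij} = c * A_{ij}.
c = -6
A_{22} = -6
(cA)_{22} = -6 * -6 = 36

36


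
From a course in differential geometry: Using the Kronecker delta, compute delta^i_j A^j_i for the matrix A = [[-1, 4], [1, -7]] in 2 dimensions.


The contraction (trace) of a rank-2 tensor is the sum of its diagonal elements.
Diagonal entries: A[1,1] = -1, A[2,2] = -7
Tr(A) = -1 + -7 = -8

-8


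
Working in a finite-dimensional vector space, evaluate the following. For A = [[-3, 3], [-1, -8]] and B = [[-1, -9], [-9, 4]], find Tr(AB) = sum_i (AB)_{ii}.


Tr(AB) = sum_i (AB)_{ii} where (AB)_{ii} = sum_k A_{ik} B_{ki}.
(AB)_{11} = -3*-1 + 3*-9 = -24
(AB)_{22} = -1*-9 + -8*4 = -23
Tr(AB) = -24 + -23 = -47

-47


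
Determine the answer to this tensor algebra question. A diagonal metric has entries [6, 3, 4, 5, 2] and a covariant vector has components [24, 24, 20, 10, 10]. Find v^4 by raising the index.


To raise an index with a diagonal metric: v^i = v_i / g_{ii}.
For index 4: v_4 = 10, g_{44} = 5
v^4 = 10 / 5 = 2

2


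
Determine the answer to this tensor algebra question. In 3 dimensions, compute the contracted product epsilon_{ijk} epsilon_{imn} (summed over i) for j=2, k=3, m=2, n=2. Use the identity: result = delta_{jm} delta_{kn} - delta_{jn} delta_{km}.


Using the identity: epsilon_{ijk} epsilon_{imn} = delta_{jm} delta_{kn} - delta_{jn} delta_{km}.
delta_{22} = 1
delta_{32} = 0
delta_{22} = 1
delta_{32} = 0
Result = 1 * 0 - 1 * 0 = 0 - 0 = 0

0


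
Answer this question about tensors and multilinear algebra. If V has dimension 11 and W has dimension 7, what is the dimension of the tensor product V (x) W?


The dimension of a tensor product is the product of dimensions.
dim(V) = 11, dim(W) = 7
dim(V (x) W) = 11 * 7 = 77

77


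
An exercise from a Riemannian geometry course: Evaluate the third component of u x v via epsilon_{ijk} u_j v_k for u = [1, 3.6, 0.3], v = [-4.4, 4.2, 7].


(u x v)_3 = sum_{j,k} epsilon_{3jk} u_j v_k. Only permutations of (1,2,3) contribute; the two non-zero terms are:
eps_{312} u_1 v_2 = 1 * 1 * 4.2 = 4.2
eps_{321} u_2 v_1 = -1 * 3.6 * -4.4 = 15.84
(u x v)_3 = 20.04

20.04


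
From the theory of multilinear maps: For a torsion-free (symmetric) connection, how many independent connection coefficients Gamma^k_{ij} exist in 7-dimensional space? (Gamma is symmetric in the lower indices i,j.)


Christoffel symbols Gamma^k_{ij} are symmetric in i,j, so there are d * d(d+1)/2 independent symbols.
d = 7
d(d+1)/2 = 7 * 8 / 2 = 28
Total = 7 * 28 = 196

196


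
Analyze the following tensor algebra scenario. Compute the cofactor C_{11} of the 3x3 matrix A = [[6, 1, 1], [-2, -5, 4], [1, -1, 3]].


To find cofactor C_{11}, delete row 1 and column 1.
The resulting 2x2 submatrix is: [[-5, 4], [-1, 3]]
Minor M_{11} = -5*3 - 4*-1
  = -15 - -4 = -11
Sign = (-1)^(1+1) = (-1)^2 = 1
Cofactor C_{11} = 1 * -11 = -11

-11


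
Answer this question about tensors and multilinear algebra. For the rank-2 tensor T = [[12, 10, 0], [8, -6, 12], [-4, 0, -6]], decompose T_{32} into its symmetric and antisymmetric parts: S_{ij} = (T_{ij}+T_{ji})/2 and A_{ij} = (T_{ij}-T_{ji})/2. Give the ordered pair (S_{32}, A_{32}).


T_{32} = 0
T_{23} = 12
S_{32} = (0 + 12)/2 = 12/2 = 6
A_{32} = (0 - 12)/2 = -12/2 = -6
Check: S + A = 6 + -6 = 0 = T_{32}.

(6, -6)


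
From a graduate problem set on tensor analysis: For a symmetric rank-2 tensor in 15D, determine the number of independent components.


A symmetric rank-2 tensor in d dimensions has d(d+1)/2 independent components.
d = 15
d(d+1)/2 = 15 * 16 / 2 = 240 / 2 = 120

120
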